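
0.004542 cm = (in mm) 0.04542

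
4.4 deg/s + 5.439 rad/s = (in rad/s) 5.516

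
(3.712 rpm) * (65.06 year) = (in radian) 7.975e+08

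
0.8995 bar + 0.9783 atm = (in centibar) 189.1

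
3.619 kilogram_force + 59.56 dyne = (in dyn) 3.549e+06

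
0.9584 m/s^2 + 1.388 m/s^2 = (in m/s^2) 2.346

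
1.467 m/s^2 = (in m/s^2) 1.467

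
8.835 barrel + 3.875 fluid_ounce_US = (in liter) 1405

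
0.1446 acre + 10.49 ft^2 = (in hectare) 0.05861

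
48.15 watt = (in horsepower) 0.06457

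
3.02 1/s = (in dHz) 30.2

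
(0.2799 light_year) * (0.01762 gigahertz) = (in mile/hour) 1.044e+23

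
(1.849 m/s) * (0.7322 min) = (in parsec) 2.632e-15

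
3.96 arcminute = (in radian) 0.001152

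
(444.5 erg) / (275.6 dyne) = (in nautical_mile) 8.709e-06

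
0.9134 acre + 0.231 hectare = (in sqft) 6.465e+04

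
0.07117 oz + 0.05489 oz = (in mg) 3574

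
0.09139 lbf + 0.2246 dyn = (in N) 0.4065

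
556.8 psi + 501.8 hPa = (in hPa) 3.889e+04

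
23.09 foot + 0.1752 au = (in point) 7.429e+13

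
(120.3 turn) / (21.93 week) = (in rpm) 0.0005442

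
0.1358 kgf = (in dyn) 1.332e+05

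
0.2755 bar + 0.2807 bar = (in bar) 0.5562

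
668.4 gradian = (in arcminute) 3.609e+04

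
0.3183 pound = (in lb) 0.3183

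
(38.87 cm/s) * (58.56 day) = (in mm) 1.967e+09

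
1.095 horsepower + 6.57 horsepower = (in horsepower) 7.665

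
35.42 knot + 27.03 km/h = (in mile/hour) 57.56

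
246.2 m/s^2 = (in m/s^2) 246.2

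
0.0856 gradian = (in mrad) 1.345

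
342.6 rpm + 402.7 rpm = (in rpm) 745.3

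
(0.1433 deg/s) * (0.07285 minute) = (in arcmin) 37.58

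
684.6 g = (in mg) 6.846e+05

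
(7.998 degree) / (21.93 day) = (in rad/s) 7.367e-08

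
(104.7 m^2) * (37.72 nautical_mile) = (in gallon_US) 1.932e+09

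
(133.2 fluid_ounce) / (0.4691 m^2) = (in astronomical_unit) 5.613e-14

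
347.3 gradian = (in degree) 312.6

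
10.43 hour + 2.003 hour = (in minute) 746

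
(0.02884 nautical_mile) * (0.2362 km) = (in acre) 3.117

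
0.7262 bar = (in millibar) 726.2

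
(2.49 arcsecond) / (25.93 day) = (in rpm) 5.146e-11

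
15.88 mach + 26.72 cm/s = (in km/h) 1.947e+04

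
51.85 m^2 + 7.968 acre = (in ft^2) 3.476e+05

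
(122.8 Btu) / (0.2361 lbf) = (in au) 8.246e-07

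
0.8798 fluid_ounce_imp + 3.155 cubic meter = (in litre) 3155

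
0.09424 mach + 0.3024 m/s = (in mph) 72.46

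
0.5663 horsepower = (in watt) 422.3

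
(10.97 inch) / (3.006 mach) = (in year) 8.632e-12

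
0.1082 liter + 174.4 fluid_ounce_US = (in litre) 5.266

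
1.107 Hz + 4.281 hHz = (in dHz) 4292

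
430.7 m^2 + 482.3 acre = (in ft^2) 2.101e+07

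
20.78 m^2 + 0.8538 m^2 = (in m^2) 21.63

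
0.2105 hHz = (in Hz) 21.05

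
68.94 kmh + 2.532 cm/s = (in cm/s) 1918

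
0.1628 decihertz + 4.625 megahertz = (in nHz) 4.625e+15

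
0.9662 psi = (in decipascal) 6.662e+04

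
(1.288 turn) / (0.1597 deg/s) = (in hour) 0.8065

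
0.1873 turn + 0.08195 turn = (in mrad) 1692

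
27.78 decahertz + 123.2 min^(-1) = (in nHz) 2.799e+11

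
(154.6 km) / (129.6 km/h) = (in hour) 1.193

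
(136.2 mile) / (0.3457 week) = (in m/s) 1.048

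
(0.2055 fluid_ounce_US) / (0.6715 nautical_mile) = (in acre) 1.208e-12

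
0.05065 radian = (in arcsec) 1.045e+04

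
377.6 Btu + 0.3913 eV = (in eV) 2.487e+24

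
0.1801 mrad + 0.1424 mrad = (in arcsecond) 66.52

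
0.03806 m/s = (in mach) 0.0001118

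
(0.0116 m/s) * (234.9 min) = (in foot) 536.4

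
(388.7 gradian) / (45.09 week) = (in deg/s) 1.283e-05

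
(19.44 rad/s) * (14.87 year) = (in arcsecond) 1.88e+15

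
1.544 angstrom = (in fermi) 1.544e+05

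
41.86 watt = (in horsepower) 0.05614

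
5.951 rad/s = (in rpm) 56.83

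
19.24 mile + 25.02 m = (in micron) 3.099e+10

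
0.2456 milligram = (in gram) 0.0002456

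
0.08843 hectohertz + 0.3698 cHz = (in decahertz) 0.8847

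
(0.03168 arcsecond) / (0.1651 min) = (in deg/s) 8.884e-07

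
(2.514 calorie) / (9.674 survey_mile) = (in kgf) 6.889e-05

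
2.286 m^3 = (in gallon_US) 603.9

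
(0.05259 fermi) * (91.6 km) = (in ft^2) 5.185e-11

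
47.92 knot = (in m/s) 24.65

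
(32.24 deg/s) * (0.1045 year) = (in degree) 1.062e+08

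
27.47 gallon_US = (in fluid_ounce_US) 3516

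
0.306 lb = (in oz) 4.896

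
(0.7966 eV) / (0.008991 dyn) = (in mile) 8.821e-16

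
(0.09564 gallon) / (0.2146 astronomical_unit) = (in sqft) 1.214e-13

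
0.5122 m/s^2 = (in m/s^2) 0.5122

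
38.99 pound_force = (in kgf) 17.69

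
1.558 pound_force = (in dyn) 6.93e+05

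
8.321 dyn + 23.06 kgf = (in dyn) 2.261e+07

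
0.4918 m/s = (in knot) 0.956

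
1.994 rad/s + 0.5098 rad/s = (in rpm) 23.91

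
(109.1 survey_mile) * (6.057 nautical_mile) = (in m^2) 1.97e+09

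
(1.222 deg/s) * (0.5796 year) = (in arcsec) 8.041e+10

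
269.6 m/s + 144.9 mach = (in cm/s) 4.961e+06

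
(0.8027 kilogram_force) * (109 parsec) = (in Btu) 2.509e+16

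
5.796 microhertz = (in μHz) 5.796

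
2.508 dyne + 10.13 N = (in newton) 10.13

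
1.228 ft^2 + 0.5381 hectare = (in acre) 1.33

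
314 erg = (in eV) 1.96e+14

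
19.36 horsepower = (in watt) 1.444e+04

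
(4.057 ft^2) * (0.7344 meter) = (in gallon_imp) 60.89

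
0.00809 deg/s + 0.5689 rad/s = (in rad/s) 0.569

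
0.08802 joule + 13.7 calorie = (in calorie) 13.72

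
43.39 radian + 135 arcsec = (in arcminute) 1.492e+05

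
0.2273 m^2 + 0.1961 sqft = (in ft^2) 2.643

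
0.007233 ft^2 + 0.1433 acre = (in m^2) 579.9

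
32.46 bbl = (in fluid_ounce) 1.745e+05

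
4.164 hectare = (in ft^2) 4.482e+05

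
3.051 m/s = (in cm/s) 305.1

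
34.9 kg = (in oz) 1231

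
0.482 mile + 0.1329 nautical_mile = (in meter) 1022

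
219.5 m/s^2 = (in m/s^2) 219.5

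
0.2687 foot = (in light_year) 8.657e-18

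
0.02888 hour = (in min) 1.733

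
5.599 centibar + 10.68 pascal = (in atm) 0.05536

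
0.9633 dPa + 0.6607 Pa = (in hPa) 0.00757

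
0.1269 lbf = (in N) 0.5645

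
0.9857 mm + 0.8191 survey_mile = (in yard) 1442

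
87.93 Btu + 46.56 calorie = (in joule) 9.297e+04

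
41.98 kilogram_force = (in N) 411.7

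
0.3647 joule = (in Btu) 0.0003457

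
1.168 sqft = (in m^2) 0.1085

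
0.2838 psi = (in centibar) 1.957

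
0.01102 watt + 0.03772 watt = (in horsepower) 6.536e-05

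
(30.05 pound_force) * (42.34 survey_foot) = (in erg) 1.725e+10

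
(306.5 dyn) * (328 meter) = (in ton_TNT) 2.403e-10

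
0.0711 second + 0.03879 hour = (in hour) 0.03881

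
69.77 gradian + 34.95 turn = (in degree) 1.264e+04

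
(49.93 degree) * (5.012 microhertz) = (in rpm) 4.171e-05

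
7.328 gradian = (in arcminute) 395.7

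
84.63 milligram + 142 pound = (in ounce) 2272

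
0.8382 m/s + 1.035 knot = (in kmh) 4.934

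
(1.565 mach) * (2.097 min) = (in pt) 1.901e+08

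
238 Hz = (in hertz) 238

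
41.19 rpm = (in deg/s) 247.1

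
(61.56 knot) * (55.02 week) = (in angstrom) 1.054e+19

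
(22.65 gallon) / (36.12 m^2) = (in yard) 0.002596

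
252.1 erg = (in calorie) 6.025e-06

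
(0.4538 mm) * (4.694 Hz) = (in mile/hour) 0.004765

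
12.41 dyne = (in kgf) 1.265e-05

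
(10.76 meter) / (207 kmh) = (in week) 3.094e-07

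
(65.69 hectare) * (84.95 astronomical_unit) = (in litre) 8.348e+21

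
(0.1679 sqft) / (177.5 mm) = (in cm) 8.788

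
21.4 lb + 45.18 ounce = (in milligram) 1.099e+07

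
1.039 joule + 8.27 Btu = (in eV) 5.447e+22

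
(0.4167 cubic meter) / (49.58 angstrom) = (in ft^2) 9.047e+08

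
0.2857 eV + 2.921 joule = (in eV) 1.823e+19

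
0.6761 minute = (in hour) 0.01127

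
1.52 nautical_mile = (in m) 2815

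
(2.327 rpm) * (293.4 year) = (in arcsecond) 4.651e+14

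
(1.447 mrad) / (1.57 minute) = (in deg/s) 0.0008801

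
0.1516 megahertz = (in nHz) 1.516e+14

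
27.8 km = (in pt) 7.88e+07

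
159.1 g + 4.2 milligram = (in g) 159.1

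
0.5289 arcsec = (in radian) 2.564e-06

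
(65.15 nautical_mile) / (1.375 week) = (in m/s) 0.1451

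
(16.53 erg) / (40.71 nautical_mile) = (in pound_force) 4.929e-12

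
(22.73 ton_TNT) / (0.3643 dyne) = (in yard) 2.855e+16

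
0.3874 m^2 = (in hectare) 3.874e-05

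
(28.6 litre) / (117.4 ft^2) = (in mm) 2.622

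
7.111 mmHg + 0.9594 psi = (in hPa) 75.63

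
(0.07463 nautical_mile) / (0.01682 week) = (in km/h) 0.04891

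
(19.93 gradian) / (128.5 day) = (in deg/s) 1.616e-06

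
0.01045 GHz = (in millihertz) 1.045e+10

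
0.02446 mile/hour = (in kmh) 0.03936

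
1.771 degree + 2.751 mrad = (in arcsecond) 6943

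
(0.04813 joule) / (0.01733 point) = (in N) 7873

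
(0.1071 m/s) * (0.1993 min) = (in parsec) 4.15e-17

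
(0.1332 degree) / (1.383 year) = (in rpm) 5.09e-10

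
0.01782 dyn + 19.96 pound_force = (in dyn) 8.879e+06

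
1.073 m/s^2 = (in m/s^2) 1.073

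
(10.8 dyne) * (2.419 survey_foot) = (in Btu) 7.547e-08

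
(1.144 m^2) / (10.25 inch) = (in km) 0.004394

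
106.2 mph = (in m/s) 47.48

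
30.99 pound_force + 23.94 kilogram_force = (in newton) 372.6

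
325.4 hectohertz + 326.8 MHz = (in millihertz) 3.268e+11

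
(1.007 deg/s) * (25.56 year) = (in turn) 2.255e+06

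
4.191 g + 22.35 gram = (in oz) 0.9362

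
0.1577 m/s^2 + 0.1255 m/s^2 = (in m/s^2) 0.2832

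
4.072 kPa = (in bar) 0.04072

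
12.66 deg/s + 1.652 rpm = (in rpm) 3.762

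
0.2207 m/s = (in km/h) 0.7945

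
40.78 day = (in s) 3.523e+06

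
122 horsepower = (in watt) 9.098e+04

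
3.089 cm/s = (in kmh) 0.1112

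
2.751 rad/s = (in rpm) 26.27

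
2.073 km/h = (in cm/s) 57.58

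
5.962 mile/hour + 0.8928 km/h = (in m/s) 2.913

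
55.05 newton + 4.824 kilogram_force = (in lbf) 23.01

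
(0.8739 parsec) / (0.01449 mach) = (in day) 6.326e+10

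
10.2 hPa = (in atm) 0.01007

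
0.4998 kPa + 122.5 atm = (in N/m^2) 1.241e+07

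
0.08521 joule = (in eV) 5.318e+17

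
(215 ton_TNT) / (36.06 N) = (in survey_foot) 8.184e+10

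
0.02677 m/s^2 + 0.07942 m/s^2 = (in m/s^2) 0.1062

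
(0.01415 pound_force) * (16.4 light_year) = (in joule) 9.766e+15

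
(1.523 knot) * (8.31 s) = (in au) 4.352e-11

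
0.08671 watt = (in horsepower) 0.0001163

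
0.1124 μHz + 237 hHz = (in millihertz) 2.37e+07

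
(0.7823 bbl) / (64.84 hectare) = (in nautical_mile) 1.036e-10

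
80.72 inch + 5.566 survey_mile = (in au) 5.989e-08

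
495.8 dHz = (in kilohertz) 0.04958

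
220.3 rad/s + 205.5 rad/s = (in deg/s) 2.44e+04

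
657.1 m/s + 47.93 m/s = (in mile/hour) 1577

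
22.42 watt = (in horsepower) 0.03007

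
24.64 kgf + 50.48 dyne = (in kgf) 24.64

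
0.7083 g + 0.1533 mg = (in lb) 0.001562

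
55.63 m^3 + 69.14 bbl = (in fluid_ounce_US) 2.253e+06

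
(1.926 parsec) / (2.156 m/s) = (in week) 4.558e+10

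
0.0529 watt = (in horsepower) 7.094e-05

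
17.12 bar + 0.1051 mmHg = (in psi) 248.3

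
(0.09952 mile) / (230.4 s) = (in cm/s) 69.51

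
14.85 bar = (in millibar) 1.485e+04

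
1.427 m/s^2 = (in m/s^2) 1.427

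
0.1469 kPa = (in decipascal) 1469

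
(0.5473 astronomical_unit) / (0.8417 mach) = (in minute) 4.761e+06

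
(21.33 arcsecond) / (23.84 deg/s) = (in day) 2.877e-09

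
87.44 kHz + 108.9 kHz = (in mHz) 1.963e+08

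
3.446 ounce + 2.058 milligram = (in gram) 97.69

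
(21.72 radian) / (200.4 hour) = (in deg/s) 0.001725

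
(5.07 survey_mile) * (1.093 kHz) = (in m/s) 8.918e+06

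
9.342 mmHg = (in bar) 0.01245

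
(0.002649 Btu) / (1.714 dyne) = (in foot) 5.35e+05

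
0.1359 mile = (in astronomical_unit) 1.462e-09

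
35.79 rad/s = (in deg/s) 2051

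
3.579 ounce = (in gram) 101.5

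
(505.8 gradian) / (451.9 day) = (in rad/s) 2.035e-07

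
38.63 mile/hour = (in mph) 38.63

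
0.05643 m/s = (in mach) 0.0001657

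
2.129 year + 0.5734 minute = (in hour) 1.865e+04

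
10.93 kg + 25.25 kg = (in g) 3.618e+04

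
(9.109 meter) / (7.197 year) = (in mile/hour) 8.978e-08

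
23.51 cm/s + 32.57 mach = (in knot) 2.156e+04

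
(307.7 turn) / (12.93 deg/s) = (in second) 8567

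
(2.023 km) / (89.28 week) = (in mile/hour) 8.381e-05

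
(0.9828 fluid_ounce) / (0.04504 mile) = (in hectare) 4.01e-11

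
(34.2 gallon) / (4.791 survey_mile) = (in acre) 4.149e-09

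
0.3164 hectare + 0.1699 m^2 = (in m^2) 3164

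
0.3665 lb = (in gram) 166.2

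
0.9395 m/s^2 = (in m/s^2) 0.9395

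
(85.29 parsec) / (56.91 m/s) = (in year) 1.466e+09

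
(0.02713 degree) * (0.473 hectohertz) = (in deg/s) 1.283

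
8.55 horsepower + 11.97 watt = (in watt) 6388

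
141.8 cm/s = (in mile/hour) 3.172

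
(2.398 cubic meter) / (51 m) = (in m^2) 0.04702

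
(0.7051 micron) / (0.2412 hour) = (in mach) 2.385e-12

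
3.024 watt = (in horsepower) 0.004055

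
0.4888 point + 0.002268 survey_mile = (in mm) 3650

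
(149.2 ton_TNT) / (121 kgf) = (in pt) 1.491e+12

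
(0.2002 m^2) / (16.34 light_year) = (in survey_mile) 8.047e-22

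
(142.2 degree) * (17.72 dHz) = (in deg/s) 252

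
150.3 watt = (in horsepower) 0.2016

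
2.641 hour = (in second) 9508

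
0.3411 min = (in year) 6.49e-07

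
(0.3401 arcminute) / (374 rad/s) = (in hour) 7.348e-11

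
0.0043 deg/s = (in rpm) 0.0007167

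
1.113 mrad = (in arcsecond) 229.6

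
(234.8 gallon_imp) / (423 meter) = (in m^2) 0.002523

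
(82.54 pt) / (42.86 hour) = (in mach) 5.542e-10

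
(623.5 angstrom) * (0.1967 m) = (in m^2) 1.226e-08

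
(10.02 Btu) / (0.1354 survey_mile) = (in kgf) 4.947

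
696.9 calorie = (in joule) 2916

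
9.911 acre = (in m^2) 4.011e+04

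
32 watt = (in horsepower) 0.04291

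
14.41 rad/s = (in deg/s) 825.6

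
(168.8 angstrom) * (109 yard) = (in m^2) 1.682e-06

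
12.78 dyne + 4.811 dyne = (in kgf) 1.794e-05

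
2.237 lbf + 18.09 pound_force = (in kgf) 9.22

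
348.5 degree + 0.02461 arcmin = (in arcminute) 2.091e+04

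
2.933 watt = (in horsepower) 0.003933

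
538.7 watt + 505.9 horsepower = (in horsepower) 506.6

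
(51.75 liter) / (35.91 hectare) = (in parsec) 4.67e-24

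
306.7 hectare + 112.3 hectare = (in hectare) 419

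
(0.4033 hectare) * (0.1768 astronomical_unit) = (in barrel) 6.709e+14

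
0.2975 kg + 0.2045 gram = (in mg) 2.977e+05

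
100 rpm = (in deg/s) 600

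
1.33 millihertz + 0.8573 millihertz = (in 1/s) 0.002187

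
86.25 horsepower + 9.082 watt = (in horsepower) 86.26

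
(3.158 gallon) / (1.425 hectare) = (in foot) 2.752e-06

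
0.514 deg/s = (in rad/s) 0.008971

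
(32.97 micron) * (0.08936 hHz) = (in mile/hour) 0.000659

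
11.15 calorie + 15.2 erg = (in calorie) 11.15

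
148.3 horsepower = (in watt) 1.106e+05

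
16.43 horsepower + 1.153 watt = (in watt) 1.225e+04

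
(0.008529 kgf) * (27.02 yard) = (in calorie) 0.4939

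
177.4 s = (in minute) 2.957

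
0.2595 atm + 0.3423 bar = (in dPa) 6.052e+05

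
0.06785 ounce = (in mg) 1924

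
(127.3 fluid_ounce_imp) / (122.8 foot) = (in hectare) 9.663e-09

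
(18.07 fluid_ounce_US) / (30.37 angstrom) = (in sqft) 1.894e+06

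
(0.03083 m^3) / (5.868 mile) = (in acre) 8.067e-10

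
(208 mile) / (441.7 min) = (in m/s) 12.63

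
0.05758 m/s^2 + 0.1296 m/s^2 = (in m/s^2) 0.1872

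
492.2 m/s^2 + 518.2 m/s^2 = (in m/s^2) 1010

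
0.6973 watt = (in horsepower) 0.0009351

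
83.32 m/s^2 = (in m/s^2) 83.32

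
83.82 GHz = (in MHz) 8.382e+04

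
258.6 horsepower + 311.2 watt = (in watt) 1.931e+05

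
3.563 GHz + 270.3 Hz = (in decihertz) 3.563e+10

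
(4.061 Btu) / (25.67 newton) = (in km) 0.1669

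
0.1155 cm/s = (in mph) 0.002584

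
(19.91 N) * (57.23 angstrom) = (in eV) 7.112e+11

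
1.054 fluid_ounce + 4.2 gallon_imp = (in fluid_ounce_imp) 673.1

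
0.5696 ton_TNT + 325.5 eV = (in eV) 1.487e+28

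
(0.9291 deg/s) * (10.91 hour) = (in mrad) 6.369e+05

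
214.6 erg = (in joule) 2.146e-05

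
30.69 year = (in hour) 2.688e+05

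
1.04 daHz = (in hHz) 0.104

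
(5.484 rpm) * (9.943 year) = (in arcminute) 6.19e+11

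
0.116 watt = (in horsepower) 0.0001556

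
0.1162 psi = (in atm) 0.007907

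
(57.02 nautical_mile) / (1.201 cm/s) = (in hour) 2442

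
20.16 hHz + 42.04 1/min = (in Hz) 2017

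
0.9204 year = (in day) 335.9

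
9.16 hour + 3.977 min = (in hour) 9.226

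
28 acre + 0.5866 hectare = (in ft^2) 1.283e+06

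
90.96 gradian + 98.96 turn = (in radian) 623.2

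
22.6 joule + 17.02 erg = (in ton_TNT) 5.402e-09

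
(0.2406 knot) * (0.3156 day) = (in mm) 3.375e+06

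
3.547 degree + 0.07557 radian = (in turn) 0.02188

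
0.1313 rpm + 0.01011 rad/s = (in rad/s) 0.02386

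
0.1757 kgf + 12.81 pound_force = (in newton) 58.7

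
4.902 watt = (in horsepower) 0.006574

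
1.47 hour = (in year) 0.0001678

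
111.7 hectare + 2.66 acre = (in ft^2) 1.214e+07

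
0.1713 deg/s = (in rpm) 0.02855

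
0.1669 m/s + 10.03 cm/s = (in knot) 0.5194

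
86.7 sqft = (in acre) 0.00199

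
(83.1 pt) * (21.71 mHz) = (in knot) 0.001237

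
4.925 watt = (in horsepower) 0.006605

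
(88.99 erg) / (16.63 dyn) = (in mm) 53.51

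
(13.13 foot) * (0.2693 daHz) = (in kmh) 38.8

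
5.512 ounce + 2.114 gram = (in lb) 0.3492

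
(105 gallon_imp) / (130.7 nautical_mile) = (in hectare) 1.972e-10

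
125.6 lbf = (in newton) 558.7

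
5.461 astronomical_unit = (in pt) 2.316e+15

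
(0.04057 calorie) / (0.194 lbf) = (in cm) 19.67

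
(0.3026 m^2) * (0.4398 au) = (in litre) 1.991e+13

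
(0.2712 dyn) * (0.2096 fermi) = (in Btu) 5.388e-25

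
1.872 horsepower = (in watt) 1396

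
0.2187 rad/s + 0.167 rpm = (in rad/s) 0.2362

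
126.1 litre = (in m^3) 0.1261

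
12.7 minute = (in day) 0.008819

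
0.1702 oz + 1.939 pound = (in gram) 884.3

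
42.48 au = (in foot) 2.085e+13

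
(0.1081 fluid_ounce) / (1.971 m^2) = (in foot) 5.321e-06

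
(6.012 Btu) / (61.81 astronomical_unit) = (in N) 6.86e-10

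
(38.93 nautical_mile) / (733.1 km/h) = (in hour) 0.09835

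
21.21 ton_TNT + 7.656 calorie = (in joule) 8.874e+10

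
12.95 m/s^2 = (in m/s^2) 12.95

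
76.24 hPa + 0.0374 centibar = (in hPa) 76.61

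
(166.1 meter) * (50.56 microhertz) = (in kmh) 0.03023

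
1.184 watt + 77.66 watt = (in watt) 78.84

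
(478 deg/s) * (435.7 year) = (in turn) 1.824e+10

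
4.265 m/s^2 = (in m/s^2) 4.265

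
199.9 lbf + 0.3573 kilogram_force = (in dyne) 8.927e+07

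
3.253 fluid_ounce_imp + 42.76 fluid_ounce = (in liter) 1.357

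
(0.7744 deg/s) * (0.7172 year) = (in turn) 4.865e+04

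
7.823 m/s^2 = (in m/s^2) 7.823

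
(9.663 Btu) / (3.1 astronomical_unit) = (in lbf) 4.942e-09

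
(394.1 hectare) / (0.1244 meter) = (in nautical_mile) 1.711e+04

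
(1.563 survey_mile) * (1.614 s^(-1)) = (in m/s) 4060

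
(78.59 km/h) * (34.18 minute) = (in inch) 1.763e+06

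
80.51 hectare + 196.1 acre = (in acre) 395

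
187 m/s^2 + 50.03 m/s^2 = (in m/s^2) 237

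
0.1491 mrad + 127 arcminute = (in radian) 0.03709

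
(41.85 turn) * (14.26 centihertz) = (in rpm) 358.1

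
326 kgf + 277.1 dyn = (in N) 3197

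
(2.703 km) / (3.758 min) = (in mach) 0.03521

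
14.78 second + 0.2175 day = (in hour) 5.224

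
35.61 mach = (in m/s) 1.213e+04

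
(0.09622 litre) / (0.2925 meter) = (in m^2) 0.000329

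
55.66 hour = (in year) 0.006354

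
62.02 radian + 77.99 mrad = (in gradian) 3953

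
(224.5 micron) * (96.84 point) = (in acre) 1.895e-09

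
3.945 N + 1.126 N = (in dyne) 5.071e+05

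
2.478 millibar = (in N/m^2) 247.8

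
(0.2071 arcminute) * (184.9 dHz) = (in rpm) 0.01064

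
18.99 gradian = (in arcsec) 6.153e+04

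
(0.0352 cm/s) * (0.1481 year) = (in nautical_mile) 0.8877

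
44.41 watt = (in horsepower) 0.05955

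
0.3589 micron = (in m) 3.589e-07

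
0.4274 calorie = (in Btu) 0.001695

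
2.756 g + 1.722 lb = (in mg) 7.838e+05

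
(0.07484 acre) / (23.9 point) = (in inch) 1.414e+06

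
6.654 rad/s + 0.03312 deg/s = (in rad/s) 6.655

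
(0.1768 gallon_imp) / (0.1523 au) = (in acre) 8.717e-18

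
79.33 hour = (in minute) 4760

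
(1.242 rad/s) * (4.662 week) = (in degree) 2.006e+08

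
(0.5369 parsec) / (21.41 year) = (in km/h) 8.833e+07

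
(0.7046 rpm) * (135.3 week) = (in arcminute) 2.076e+10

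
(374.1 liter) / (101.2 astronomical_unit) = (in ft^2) 2.66e-13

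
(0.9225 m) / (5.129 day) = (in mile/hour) 4.657e-06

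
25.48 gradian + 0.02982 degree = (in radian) 0.4008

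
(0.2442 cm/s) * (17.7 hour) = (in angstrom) 1.556e+12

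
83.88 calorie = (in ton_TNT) 8.388e-08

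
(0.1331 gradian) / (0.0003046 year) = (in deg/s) 1.247e-05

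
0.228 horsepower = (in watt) 170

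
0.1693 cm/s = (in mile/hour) 0.003787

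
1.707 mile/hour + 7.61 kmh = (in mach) 0.008449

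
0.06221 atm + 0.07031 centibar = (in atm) 0.0629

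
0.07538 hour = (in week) 0.0004487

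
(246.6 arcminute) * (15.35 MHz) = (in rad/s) 1.101e+06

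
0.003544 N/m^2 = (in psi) 5.14e-07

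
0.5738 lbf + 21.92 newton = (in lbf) 5.502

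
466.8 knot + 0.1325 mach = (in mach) 0.8378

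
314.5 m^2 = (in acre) 0.07771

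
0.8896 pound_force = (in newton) 3.957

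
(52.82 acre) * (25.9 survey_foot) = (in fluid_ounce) 5.706e+10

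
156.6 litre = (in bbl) 0.985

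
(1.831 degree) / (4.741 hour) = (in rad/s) 1.872e-06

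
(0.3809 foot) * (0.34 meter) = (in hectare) 3.947e-06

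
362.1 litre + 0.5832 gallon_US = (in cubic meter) 0.3643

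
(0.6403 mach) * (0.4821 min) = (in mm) 6.307e+06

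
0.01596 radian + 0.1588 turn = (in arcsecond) 2.091e+05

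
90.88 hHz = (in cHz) 9.088e+05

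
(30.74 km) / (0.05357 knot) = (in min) 1.859e+04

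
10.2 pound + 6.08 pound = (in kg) 7.384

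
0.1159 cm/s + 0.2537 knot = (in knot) 0.256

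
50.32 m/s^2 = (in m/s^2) 50.32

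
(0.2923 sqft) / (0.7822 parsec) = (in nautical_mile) 6.075e-22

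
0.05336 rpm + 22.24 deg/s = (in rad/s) 0.3937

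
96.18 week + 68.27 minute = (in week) 96.19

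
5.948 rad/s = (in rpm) 56.8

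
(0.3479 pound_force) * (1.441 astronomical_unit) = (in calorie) 7.973e+10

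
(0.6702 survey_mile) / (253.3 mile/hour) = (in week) 1.575e-05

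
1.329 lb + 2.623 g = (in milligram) 6.054e+05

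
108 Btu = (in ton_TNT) 2.723e-05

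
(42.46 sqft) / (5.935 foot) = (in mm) 2181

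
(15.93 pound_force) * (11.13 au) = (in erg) 1.18e+21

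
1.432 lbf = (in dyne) 6.37e+05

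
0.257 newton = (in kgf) 0.02621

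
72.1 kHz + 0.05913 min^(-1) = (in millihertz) 7.21e+07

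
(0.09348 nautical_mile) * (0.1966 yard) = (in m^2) 31.12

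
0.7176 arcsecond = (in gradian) 0.0002215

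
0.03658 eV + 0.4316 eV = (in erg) 7.501e-13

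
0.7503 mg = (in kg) 7.503e-07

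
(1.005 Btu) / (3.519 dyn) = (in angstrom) 3.013e+17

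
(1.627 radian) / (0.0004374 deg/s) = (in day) 2.467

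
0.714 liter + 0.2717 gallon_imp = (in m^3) 0.001949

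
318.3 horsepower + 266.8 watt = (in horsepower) 318.7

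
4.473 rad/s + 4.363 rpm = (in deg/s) 282.5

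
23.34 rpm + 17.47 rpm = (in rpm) 40.81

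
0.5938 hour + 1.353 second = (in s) 2139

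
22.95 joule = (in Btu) 0.02175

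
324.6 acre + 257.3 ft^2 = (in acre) 324.6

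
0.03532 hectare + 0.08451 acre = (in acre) 0.1718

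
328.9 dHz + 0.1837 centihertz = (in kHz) 0.03289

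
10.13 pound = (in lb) 10.13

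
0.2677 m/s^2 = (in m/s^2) 0.2677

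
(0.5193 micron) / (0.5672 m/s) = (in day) 1.06e-11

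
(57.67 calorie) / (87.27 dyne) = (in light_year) 2.922e-11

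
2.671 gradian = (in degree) 2.404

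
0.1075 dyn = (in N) 1.075e-06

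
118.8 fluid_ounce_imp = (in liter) 3.375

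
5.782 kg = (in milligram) 5.782e+06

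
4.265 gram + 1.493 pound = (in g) 681.5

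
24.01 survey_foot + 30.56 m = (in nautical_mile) 0.02045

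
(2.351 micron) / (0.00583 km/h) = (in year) 4.603e-11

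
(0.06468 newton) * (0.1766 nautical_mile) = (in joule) 21.15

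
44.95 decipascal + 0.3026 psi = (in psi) 0.3033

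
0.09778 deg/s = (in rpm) 0.0163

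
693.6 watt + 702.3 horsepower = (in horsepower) 703.2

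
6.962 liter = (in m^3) 0.006962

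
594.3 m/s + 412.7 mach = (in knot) 2.743e+05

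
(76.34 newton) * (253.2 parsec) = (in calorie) 1.426e+20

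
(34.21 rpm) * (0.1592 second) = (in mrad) 570.3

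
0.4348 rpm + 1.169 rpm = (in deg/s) 9.623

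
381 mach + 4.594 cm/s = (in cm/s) 1.297e+07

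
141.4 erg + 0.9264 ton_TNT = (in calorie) 9.264e+08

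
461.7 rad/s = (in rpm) 4409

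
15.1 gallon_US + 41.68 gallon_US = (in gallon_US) 56.78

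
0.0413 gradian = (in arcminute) 2.23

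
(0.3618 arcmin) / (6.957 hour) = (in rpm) 4.013e-08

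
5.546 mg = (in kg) 5.546e-06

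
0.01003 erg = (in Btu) 9.507e-13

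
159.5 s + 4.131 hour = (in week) 0.02485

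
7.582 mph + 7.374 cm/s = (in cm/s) 346.3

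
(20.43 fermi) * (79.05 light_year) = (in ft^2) 1.645e+05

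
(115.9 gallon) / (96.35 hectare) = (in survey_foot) 1.494e-06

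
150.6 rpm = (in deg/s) 903.6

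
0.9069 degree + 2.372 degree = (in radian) 0.05723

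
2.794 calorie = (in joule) 11.69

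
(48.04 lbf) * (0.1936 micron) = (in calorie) 9.888e-06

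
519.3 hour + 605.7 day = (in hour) 1.506e+04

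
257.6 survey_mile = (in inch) 1.632e+07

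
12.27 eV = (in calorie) 4.699e-19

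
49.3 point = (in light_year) 1.838e-18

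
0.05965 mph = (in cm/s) 2.667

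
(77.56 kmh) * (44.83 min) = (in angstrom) 5.795e+14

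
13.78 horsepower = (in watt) 1.028e+04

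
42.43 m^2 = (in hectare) 0.004243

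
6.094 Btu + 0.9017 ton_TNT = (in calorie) 9.017e+08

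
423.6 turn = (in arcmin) 9.15e+06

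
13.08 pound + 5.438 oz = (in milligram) 6.087e+06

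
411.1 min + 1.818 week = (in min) 1.874e+04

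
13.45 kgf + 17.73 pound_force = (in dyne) 2.108e+07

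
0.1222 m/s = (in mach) 0.0003589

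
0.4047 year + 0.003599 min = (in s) 1.276e+07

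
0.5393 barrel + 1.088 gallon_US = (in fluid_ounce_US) 3039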